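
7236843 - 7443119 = - 206276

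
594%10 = 4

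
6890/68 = 101 + 11/34 = 101.32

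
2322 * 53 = 123066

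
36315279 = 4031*9009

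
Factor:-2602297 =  - 19^1*136963^1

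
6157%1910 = 427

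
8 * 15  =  120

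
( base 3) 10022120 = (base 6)15110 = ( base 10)2418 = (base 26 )3f0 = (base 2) 100101110010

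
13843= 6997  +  6846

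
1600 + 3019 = 4619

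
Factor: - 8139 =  - 3^1*2713^1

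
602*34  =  20468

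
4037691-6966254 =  - 2928563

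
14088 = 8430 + 5658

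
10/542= 5/271 = 0.02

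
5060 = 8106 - 3046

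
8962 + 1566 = 10528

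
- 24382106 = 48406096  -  72788202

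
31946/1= 31946 = 31946.00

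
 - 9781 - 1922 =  - 11703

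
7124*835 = 5948540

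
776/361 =776/361  =  2.15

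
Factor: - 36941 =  - 17^1*41^1*53^1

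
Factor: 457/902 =2^( - 1 )*11^ (-1)*41^(-1)*457^1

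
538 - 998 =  - 460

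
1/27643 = 1/27643 = 0.00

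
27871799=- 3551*( - 7849 ) 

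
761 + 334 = 1095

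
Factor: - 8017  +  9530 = 17^1*89^1 = 1513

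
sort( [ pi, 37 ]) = [ pi,37]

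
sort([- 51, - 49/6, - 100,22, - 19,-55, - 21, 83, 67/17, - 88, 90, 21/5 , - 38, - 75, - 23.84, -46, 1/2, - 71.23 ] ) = [ - 100,-88,-75,-71.23, - 55,-51, - 46, - 38, - 23.84, - 21, - 19,-49/6,  1/2, 67/17,21/5, 22, 83, 90]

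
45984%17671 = 10642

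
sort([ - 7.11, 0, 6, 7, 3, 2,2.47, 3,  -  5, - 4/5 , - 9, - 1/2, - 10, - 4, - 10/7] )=[ - 10, - 9, - 7.11, - 5 , - 4 , - 10/7,-4/5,- 1/2, 0, 2,2.47, 3, 3 , 6, 7 ] 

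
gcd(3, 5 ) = 1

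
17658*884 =15609672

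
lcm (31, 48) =1488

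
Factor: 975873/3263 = 3^1 * 13^ ( - 1) *227^1 * 251^( - 1 ) * 1433^1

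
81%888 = 81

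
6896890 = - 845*( - 8162 ) 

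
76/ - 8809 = - 76/8809 = - 0.01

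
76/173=76/173  =  0.44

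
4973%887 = 538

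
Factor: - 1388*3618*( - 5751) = 2^3*3^7*67^1  *  71^1*347^1 = 28880279784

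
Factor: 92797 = 71^1*1307^1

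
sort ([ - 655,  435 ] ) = [ - 655,  435]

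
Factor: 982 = 2^1 * 491^1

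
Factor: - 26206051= -73^1*358987^1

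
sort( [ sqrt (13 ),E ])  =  [E,sqrt( 13)]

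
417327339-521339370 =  - 104012031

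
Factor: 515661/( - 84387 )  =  - 17^1*23^( -1) *1223^(-1)*10111^1 = - 171887/28129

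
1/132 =1/132 = 0.01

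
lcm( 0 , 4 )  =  0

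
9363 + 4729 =14092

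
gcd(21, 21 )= 21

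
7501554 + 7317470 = 14819024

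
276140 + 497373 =773513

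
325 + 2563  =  2888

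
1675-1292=383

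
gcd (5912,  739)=739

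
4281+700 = 4981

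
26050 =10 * 2605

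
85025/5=17005 =17005.00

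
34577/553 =34577/553  =  62.53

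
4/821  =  4/821= 0.00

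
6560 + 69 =6629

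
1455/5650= 291/1130 = 0.26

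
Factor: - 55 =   -  5^1*11^1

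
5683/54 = 105 + 13/54 = 105.24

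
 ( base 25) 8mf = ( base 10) 5565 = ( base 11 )41AA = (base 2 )1010110111101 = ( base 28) 72L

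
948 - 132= 816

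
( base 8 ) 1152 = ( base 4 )21222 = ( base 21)189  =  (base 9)756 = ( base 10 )618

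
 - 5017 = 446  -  5463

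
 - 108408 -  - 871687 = 763279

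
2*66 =132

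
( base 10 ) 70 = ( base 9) 77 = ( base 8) 106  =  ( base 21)37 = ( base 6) 154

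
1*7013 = 7013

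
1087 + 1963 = 3050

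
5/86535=1/17307 = 0.00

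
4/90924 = 1/22731 =0.00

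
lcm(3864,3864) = 3864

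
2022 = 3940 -1918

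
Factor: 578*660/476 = 5610/7 = 2^1*3^1* 5^1*7^( -1)*11^1*17^1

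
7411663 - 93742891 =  - 86331228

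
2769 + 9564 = 12333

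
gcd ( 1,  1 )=1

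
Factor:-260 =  -2^2*5^1*13^1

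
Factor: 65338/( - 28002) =-7/3 = -  3^( - 1)*7^1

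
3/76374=1/25458 = 0.00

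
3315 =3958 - 643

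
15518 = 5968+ 9550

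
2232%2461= 2232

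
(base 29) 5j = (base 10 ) 164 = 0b10100100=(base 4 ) 2210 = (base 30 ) 5e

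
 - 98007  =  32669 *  (-3)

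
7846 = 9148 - 1302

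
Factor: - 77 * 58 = - 4466 = - 2^1*7^1 *11^1 * 29^1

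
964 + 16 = 980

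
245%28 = 21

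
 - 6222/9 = -2074/3=-  691.33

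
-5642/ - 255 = 22 + 32/255 = 22.13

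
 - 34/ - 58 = 17/29 =0.59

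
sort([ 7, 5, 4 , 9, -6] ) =[-6,4,  5,7, 9] 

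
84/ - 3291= - 1 + 1069/1097 = - 0.03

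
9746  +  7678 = 17424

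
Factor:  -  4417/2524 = -7/4= -2^( - 2 )*7^1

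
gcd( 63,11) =1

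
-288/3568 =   -  1+205/223 = -0.08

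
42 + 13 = 55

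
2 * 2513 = 5026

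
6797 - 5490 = 1307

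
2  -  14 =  - 12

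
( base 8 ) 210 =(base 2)10001000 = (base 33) 44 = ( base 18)7a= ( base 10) 136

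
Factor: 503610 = 2^1*3^1*5^1*16787^1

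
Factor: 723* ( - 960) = - 694080 = - 2^6*3^2*5^1*241^1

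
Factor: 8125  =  5^4*13^1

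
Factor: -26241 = - 3^1*8747^1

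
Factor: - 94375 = -5^4 * 151^1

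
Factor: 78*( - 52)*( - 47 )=2^3*3^1*13^2*47^1 = 190632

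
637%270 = 97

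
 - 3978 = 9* ( - 442)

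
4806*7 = 33642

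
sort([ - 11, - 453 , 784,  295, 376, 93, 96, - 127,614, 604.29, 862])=[  -  453  , - 127, - 11,93,96,  295, 376 , 604.29,614,  784,862]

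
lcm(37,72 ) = 2664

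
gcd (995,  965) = 5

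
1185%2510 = 1185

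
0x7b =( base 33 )3o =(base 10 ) 123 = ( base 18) 6f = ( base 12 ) A3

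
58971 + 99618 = 158589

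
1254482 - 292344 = 962138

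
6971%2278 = 137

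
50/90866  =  25/45433 = 0.00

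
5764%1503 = 1255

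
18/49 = 18/49 = 0.37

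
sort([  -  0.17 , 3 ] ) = [ -0.17,3 ] 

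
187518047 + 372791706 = 560309753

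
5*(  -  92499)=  - 462495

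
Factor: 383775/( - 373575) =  - 7^1 * 43^1*293^ ( - 1 )= - 301/293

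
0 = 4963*0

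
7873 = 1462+6411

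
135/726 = 45/242 = 0.19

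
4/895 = 4/895=0.00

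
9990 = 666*15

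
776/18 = 43+1/9=43.11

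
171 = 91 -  - 80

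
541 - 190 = 351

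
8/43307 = 8/43307 = 0.00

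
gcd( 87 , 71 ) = 1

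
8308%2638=394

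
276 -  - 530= 806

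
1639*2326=3812314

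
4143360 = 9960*416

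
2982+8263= 11245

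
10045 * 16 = 160720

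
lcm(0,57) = 0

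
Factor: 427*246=105042=2^1*3^1*7^1*41^1*61^1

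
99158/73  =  99158/73 = 1358.33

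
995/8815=199/1763=0.11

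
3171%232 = 155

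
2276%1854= 422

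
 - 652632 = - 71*9192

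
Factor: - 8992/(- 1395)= 2^5 * 3^(  -  2 )*5^( - 1) * 31^( -1)*281^1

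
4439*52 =230828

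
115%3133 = 115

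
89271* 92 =8212932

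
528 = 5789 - 5261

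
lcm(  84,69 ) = 1932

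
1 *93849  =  93849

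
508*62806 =31905448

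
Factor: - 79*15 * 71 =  - 3^1*5^1 * 71^1*79^1  =  -84135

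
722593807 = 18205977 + 704387830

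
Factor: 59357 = 59357^1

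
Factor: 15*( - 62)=-2^1*3^1 * 5^1 * 31^1  =  - 930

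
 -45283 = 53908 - 99191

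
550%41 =17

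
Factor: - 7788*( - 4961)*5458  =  210876750744 = 2^3*3^1*11^3*41^1*59^1*2729^1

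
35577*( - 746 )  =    -  26540442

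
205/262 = 205/262 = 0.78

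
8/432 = 1/54 = 0.02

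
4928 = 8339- 3411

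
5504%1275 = 404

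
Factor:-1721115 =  - 3^3*5^1*11^1*19^1*61^1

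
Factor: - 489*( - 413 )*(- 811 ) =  - 163787127 = - 3^1*7^1 * 59^1*163^1*811^1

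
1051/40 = 26 + 11/40 =26.27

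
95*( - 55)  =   - 5225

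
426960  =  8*53370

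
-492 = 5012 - 5504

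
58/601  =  58/601=0.10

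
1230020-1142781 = 87239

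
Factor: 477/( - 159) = -3^1 = - 3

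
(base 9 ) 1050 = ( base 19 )22e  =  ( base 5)11044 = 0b1100000110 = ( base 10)774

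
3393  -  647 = 2746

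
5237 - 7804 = - 2567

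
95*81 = 7695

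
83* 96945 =8046435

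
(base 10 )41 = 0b101001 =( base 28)1d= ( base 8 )51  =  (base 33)18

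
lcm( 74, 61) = 4514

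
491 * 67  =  32897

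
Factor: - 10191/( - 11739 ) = 79/91 = 7^( - 1 ) * 13^( - 1)*79^1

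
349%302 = 47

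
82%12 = 10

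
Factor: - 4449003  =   - 3^1 * 13^1*114077^1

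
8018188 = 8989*892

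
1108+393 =1501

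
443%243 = 200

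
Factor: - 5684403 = - 3^1*503^1*3767^1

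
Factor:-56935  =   - 5^1*59^1*193^1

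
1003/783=1003/783 = 1.28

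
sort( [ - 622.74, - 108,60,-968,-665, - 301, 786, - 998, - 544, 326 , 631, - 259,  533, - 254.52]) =[ - 998, - 968 ,-665, - 622.74 ,  -  544, - 301 , - 259, - 254.52, - 108, 60, 326, 533, 631, 786] 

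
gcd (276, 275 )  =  1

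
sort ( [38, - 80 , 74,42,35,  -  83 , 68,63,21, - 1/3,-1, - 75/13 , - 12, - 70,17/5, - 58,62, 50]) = [ - 83, - 80, -70, - 58, - 12, - 75/13,-1, - 1/3, 17/5,21,35,  38, 42, 50, 62,63,68,  74] 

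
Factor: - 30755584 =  - 2^8 * 17^1 *37^1*191^1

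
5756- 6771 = - 1015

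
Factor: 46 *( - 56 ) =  - 2^4*7^1 * 23^1 = - 2576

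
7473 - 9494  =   - 2021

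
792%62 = 48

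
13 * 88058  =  1144754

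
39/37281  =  13/12427  =  0.00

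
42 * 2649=111258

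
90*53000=4770000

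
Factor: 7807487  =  7807487^1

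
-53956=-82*658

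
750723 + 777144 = 1527867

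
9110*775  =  7060250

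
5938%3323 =2615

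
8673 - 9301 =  - 628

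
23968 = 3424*7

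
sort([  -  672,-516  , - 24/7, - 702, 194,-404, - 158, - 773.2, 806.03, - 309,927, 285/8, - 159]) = [ - 773.2 , - 702,-672, - 516 , - 404, - 309 , - 159, - 158, - 24/7, 285/8, 194,806.03, 927]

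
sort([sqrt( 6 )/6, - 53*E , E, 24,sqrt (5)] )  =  [ - 53*E, sqrt( 6 )/6, sqrt( 5), E , 24 ]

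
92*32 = 2944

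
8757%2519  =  1200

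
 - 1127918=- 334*3377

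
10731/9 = 1192 + 1/3 = 1192.33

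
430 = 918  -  488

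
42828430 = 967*44290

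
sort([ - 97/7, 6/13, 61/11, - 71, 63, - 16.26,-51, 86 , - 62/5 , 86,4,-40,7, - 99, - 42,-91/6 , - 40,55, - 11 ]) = [ - 99 , - 71, - 51, - 42, - 40, - 40 , - 16.26, - 91/6 , - 97/7, - 62/5,  -  11 , 6/13 , 4,61/11 , 7, 55 , 63,86 , 86 ]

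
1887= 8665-6778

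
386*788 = 304168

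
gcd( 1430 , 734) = 2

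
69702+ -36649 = 33053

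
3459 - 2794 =665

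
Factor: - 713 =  - 23^1*31^1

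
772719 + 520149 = 1292868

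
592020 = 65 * 9108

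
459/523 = 459/523 = 0.88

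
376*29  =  10904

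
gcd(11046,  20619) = 3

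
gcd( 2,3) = 1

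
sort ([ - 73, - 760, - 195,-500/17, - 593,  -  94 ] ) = [ - 760, - 593,  -  195, - 94, - 73,-500/17] 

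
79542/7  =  11363 + 1/7 = 11363.14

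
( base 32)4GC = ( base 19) cf3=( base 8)11014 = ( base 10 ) 4620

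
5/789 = 5/789 = 0.01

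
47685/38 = 1254 + 33/38 = 1254.87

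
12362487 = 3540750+8821737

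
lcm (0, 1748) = 0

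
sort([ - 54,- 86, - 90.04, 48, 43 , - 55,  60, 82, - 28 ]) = [ - 90.04, - 86, - 55, - 54, - 28, 43, 48 , 60,82 ]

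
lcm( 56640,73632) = 736320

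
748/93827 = 748/93827 = 0.01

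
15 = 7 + 8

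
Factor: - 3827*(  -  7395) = 28300665 = 3^1*5^1*17^1 * 29^1*43^1 * 89^1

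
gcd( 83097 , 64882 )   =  1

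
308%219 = 89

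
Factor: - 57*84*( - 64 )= 2^8*3^2*7^1*19^1 =306432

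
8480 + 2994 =11474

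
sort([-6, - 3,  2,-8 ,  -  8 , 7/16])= [-8, - 8, - 6,  -  3, 7/16,  2] 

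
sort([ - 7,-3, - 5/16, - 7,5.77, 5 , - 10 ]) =[ - 10 , - 7, - 7, - 3, - 5/16, 5 , 5.77] 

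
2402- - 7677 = 10079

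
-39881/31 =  - 39881/31 = - 1286.48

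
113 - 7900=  -7787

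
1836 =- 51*( - 36 )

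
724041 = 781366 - 57325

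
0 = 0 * 231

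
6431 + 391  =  6822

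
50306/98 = 25153/49 = 513.33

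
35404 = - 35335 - -70739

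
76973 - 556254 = -479281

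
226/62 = 3 + 20/31  =  3.65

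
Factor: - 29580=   -  2^2*3^1*5^1*17^1*29^1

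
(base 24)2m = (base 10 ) 70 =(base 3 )2121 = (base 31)28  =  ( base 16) 46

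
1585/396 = 4 + 1/396 = 4.00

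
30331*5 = 151655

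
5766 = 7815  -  2049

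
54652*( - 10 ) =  - 546520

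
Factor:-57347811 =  - 3^3*239^1*8887^1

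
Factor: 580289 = 31^1*18719^1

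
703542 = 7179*98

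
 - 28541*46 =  - 1312886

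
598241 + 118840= 717081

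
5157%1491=684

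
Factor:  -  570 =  - 2^1*3^1*5^1*19^1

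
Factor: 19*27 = 513 = 3^3*19^1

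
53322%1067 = 1039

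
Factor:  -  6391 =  - 7^1*11^1* 83^1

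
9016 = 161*56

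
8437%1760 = 1397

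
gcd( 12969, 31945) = 1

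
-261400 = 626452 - 887852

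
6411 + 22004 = 28415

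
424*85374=36198576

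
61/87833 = 61/87833 = 0.00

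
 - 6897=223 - 7120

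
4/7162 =2/3581 = 0.00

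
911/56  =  911/56  =  16.27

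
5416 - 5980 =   -  564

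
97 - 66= 31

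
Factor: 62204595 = 3^1*5^1 *4146973^1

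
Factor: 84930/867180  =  19/194  =  2^( - 1 )*19^1 * 97^(-1)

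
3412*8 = 27296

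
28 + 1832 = 1860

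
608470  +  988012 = 1596482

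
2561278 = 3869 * 662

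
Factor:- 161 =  - 7^1*23^1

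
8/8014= 4/4007 = 0.00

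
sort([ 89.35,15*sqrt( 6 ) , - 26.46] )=[-26.46,  15*sqrt(6)  ,  89.35] 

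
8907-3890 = 5017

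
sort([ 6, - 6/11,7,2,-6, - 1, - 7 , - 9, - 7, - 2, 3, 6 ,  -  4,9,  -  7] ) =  [ - 9, - 7, - 7, - 7, -6, - 4, -2,  -  1, - 6/11,  2, 3,6, 6,7 , 9] 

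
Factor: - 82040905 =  - 5^1 * 16408181^1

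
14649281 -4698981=9950300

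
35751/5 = 35751/5 = 7150.20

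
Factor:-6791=-6791^1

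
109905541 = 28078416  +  81827125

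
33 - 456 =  - 423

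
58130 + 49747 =107877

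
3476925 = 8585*405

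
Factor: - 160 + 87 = -73 = - 73^1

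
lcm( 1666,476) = 3332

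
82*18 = 1476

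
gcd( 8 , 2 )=2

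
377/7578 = 377/7578 = 0.05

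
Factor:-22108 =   -  2^2* 5527^1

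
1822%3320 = 1822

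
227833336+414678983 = 642512319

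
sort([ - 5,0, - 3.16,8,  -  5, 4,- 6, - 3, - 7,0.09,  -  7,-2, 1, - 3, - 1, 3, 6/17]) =[ - 7, - 7,  -  6, - 5, - 5, - 3.16, - 3,- 3,-2, - 1, 0,0.09 , 6/17,1, 3, 4 , 8]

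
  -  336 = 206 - 542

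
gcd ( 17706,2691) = 39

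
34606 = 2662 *13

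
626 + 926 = 1552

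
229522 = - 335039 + 564561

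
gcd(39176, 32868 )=332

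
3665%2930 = 735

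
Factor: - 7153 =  - 23^1*311^1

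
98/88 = 49/44 = 1.11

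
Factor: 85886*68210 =5858284060 = 2^2* 5^1*19^1*359^1*42943^1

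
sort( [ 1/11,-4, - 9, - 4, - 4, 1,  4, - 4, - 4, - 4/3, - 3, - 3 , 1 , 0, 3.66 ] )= [ - 9, - 4,-4,  -  4,  -  4,  -  4 , - 3,-3, - 4/3,0, 1/11, 1, 1, 3.66,4 ]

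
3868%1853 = 162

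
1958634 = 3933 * 498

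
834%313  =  208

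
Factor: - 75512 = - 2^3 * 9439^1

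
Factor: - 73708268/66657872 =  - 18427067/16664468 = - 2^( - 2)*61^( - 1 )*163^( - 1)*181^1 * 419^( - 1)*101807^1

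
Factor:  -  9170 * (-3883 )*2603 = 2^1*5^1*7^1*11^1 * 19^1*131^1*137^1*353^1 = 92685307330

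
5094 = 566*9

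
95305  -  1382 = 93923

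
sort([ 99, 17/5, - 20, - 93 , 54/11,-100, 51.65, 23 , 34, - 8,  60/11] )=[ - 100, -93, - 20, -8,17/5,54/11, 60/11,23, 34  ,  51.65, 99 ] 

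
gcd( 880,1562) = 22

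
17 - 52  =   - 35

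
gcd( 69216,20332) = 4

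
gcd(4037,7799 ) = 11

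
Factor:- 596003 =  -17^1*35059^1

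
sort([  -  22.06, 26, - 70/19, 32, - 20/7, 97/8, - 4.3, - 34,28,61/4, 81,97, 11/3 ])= [ - 34, - 22.06, - 4.3, - 70/19,  -  20/7 , 11/3,97/8, 61/4, 26, 28,  32, 81, 97]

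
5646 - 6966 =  - 1320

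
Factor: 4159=4159^1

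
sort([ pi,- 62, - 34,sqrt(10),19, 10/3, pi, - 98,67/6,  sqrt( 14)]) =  [ -98,-62,-34, pi,pi,  sqrt(10 ), 10/3,  sqrt(14), 67/6,19]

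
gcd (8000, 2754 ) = 2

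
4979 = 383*13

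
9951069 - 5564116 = 4386953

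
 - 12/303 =-4/101 = - 0.04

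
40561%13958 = 12645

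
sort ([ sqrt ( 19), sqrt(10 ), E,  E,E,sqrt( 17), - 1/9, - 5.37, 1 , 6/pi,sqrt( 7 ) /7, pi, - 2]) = [ - 5.37, - 2, - 1/9,sqrt( 7 )/7, 1, 6/pi , E,E, E, pi, sqrt( 10 ), sqrt (17) , sqrt( 19 )]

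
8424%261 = 72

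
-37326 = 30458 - 67784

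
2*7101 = 14202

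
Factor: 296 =2^3*37^1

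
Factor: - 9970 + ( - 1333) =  - 11303 =- 89^1*127^1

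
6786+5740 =12526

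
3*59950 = 179850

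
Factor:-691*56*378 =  - 14627088 = -2^4*3^3*7^2*691^1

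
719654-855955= - 136301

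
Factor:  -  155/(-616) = 2^ (-3)  *  5^1* 7^( - 1) * 11^ ( - 1)*31^1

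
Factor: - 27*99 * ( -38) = 101574 = 2^1*3^5*11^1*19^1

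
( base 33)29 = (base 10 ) 75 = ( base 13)5a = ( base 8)113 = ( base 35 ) 25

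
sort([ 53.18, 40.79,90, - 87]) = [ - 87,40.79,53.18 , 90 ]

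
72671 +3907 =76578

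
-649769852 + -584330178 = -1234100030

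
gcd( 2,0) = 2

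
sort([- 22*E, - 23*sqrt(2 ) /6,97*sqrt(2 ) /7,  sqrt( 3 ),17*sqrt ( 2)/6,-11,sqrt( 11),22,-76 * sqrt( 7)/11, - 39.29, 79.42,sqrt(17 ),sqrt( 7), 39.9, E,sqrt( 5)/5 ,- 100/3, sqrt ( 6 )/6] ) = [ - 22 *E , - 39.29, - 100/3, - 76 * sqrt(7 ) /11,-11,-23 * sqrt( 2)/6,sqrt( 6) /6 , sqrt ( 5)/5, sqrt( 3),sqrt( 7),E,sqrt( 11),17*sqrt( 2)/6,sqrt( 17),97 * sqrt( 2 )/7,  22,39.9,79.42]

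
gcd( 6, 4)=2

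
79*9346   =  738334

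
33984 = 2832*12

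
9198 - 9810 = - 612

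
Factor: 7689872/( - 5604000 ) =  - 2^( - 1)*3^( - 1) * 5^( - 3) * 29^1*467^( - 1)*16573^1 =-480617/350250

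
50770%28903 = 21867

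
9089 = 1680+7409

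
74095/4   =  18523 + 3/4 = 18523.75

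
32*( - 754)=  - 24128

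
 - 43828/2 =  - 21914 = - 21914.00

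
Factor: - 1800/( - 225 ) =2^3 =8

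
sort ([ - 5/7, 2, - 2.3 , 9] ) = [ - 2.3, - 5/7, 2, 9]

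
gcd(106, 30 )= 2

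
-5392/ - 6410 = 2696/3205 = 0.84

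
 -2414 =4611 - 7025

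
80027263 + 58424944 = 138452207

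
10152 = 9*1128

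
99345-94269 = 5076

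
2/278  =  1/139 = 0.01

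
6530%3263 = 4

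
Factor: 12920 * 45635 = 589604200 = 2^3 *5^2*17^1*19^1*9127^1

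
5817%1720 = 657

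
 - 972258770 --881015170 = -91243600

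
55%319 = 55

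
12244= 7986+4258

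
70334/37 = 1900 + 34/37 = 1900.92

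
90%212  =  90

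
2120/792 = 2 + 67/99 = 2.68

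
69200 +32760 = 101960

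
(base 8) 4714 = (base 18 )7d6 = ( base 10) 2508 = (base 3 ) 10102220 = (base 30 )2NI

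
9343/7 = 9343/7 = 1334.71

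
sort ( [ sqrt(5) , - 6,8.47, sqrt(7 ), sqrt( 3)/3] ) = [  -  6, sqrt( 3)/3,sqrt (5), sqrt( 7),8.47 ]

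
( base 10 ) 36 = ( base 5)121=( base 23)1d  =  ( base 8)44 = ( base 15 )26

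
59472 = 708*84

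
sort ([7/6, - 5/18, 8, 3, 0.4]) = [ - 5/18, 0.4, 7/6 , 3,8 ]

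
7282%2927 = 1428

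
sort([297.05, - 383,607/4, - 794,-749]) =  [ - 794, - 749, - 383,607/4,297.05 ] 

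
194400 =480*405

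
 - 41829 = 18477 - 60306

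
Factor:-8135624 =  - 2^3*7^1*131^1*1109^1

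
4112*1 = 4112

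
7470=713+6757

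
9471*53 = 501963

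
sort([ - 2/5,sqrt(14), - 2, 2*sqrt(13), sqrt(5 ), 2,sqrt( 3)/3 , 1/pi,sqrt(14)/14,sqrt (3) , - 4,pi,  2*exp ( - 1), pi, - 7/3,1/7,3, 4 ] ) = [ - 4, -7/3,-2, - 2/5 , 1/7,sqrt ( 14)/14,1/pi,sqrt(3)/3,2*exp( - 1 ),sqrt(3 ),2,sqrt( 5 ),3,pi, pi,sqrt(14),4,2*sqrt(13) ] 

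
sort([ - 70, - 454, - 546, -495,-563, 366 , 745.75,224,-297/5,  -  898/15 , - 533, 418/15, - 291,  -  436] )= [ - 563,-546, - 533, - 495,-454, - 436, - 291,  -  70,-898/15, -297/5 , 418/15,224, 366, 745.75] 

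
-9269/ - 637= 713/49 =14.55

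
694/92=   347/46 =7.54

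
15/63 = 5/21 = 0.24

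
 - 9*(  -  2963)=26667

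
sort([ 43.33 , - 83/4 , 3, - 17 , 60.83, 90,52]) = [ - 83/4, - 17, 3,43.33  ,  52,60.83, 90 ]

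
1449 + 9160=10609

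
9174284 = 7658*1198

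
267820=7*38260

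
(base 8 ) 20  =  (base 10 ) 16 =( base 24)G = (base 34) g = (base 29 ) G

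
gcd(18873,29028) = 3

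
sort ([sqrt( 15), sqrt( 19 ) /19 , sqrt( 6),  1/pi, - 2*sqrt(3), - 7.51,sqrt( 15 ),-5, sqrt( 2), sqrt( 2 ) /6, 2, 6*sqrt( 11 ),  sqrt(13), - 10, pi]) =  [ - 10 ,-7.51,-5,-2 * sqrt( 3),sqrt( 19)/19, sqrt(2 ) /6,1/pi, sqrt( 2 ), 2, sqrt ( 6 ), pi, sqrt( 13), sqrt( 15), sqrt(15 ),6*sqrt( 11)]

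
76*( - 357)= - 27132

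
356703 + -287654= 69049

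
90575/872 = 103 + 759/872 = 103.87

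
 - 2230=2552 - 4782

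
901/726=901/726=1.24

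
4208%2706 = 1502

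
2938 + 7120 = 10058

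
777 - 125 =652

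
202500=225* 900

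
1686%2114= 1686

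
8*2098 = 16784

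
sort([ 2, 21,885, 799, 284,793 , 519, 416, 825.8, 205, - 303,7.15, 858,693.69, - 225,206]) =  [-303, - 225,2, 7.15, 21, 205,206,284, 416, 519, 693.69, 793, 799,  825.8,858, 885 ] 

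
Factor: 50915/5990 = 17/2 =2^(- 1)*17^1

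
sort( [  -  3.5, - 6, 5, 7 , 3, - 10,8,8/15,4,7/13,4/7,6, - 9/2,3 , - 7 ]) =[ - 10, - 7, - 6,- 9/2, - 3.5,8/15,7/13,4/7,3,3,4, 5, 6, 7, 8] 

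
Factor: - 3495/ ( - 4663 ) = 3^1*5^1* 233^1 * 4663^( - 1 ) 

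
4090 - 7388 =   -  3298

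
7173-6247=926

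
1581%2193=1581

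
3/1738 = 3/1738 = 0.00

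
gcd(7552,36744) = 8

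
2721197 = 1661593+1059604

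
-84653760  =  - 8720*9708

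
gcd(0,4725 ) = 4725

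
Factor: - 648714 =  - 2^1 * 3^1*11^1*9829^1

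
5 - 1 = 4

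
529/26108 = 529/26108 = 0.02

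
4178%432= 290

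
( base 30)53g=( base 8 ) 10776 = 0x11fe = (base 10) 4606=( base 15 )1571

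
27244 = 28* 973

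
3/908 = 3/908=0.00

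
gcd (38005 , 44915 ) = 3455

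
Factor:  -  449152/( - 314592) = 484/339 = 2^2* 3^ ( - 1) *11^2*113^(-1)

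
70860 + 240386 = 311246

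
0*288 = 0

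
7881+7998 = 15879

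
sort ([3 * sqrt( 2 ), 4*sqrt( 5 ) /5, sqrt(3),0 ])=[0,  sqrt(3), 4*sqrt( 5)/5, 3*sqrt(2) ]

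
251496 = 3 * 83832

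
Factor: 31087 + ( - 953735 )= - 2^3*115331^1 = - 922648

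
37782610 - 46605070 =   -  8822460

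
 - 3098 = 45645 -48743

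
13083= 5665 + 7418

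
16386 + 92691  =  109077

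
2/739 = 2/739 = 0.00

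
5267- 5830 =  - 563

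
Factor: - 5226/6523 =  - 2^1*3^1*11^( - 1 )*13^1*67^1*593^(-1)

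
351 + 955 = 1306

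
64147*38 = 2437586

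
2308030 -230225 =2077805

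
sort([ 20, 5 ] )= [5,20] 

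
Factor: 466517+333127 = 2^2 * 3^1*37^1*  1801^1 = 799644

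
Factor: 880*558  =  2^5*3^2*5^1* 11^1*31^1 = 491040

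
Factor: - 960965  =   - 5^1*192193^1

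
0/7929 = 0= 0.00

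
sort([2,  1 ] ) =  [1,2]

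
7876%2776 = 2324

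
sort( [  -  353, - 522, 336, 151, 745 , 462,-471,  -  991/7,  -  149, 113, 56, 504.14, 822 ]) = [  -  522, - 471, - 353, - 149, - 991/7, 56, 113, 151, 336, 462, 504.14, 745,822 ] 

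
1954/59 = 33 + 7/59 = 33.12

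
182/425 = 182/425   =  0.43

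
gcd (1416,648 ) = 24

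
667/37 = 667/37 = 18.03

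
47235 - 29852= 17383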